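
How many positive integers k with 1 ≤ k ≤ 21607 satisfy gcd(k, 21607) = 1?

19200

First factor: 21607 = 17 * 31 * 41.
φ(17) = 17 − 1 = 16.
φ(31) = 31 − 1 = 30.
φ(41) = 41 − 1 = 40.
φ(21607) = 16 × 30 × 40 = 19200.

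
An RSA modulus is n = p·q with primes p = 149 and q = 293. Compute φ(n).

43216

φ(n) = (p − 1)(q − 1) = (149−1)(293−1) = 148·292 = 43216.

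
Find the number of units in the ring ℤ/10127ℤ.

First factor: 10127 = 13 * 19 * 41.
φ(10127) = 10127 · (1 − 1/13) · (1 − 1/19) · (1 − 1/41)
       = 10127 · 8640/10127 = 8640.

8640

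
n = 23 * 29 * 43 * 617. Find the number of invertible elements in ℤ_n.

φ(17696177) = 17696177 · (1 − 1/23) · (1 − 1/29) · (1 − 1/43) · (1 − 1/617)
       = 17696177 · 15937152/17696177 = 15937152.

15937152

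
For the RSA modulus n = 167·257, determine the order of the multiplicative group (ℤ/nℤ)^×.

φ(42919) = 42919 · (1 − 1/167) · (1 − 1/257)
       = 42919 · 42496/42919 = 42496.

42496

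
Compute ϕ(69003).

Factor 69003: 69003 = 3^2 · 11 · 17 · 41.
φ(69003) = 69003 · (1 − 1/3) · (1 − 1/11) · (1 − 1/17) · (1 − 1/41)
       = 69003 · 12800/23001 = 38400.

38400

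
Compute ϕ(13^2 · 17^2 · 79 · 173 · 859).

φ(573391044473) = 573391044473 · (1 − 1/13) · (1 − 1/17) · (1 − 1/79) · (1 − 1/173) · (1 − 1/859)
       = 573391044473 · 2210098176/2594529613 = 488431696896.

488431696896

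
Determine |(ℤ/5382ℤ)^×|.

1584

First factor: 5382 = 2 × 3^2 × 13 × 23.
φ(2) = 2 − 1 = 1.
φ(3^2) = 3^1·(3−1) = 3·2 = 6.
φ(13) = 13 − 1 = 12.
φ(23) = 23 − 1 = 22.
φ(5382) = 1 × 6 × 12 × 22 = 1584.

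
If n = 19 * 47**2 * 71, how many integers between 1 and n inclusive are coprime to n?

φ(2979941) = 2979941 · (1 − 1/19) · (1 − 1/47) · (1 − 1/71)
       = 2979941 · 57960/63403 = 2724120.

2724120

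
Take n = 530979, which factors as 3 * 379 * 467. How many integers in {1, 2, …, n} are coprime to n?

352296

φ(530979) = 530979 · (1 − 1/3) · (1 − 1/379) · (1 − 1/467)
       = 530979 · 352296/530979 = 352296.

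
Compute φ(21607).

19200

First factor: 21607 = 17 × 31 × 41.
φ(21607) = 21607 · (1 − 1/17) · (1 − 1/31) · (1 − 1/41)
       = 21607 · 19200/21607 = 19200.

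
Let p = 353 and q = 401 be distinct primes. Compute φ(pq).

140800

φ(pq) = (p−1)(q−1) = 352 · 400 = 140800.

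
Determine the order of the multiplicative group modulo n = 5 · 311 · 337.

φ(524035) = 524035 · (1 − 1/5) · (1 − 1/311) · (1 − 1/337)
       = 524035 · 416640/524035 = 416640.

416640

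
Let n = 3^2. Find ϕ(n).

φ(3^2) = 3^2 − 3^1 = 9 − 3 = 6.

6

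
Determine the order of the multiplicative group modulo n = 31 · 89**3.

20911440

φ(31) = 31 − 1 = 30.
φ(89^3) = 89^2·(89−1) = 7921·88 = 697048.
Since φ is multiplicative, φ(21854039) = 30 · 697048 = 20911440.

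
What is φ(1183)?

936

Factor 1183: 1183 = 7 · 13**2.
φ(1183) = 1183 · (1 − 1/7) · (1 − 1/13)
       = 1183 · 72/91 = 936.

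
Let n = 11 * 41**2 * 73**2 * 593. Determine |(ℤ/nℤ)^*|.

51029452800

φ(11) = 11 − 1 = 10.
φ(41^2) = 41^2 − 41^1 = 1681 − 41 = 1640.
φ(73^2) = 73^2 − 73^1 = 5329 − 73 = 5256.
φ(593) = 593 − 1 = 592.
Multiply: 10 · 1640 · 5256 · 592 = 51029452800.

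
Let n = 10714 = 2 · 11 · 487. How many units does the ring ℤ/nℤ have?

4860

φ(2) = 2 − 1 = 1.
φ(11) = 11 − 1 = 10.
φ(487) = 487 − 1 = 486.
Since φ is multiplicative, φ(10714) = 1 · 10 · 486 = 4860.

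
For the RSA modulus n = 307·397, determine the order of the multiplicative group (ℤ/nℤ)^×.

φ(307) = 307 − 1 = 306.
φ(397) = 397 − 1 = 396.
Since φ is multiplicative, φ(121879) = 306 · 396 = 121176.

121176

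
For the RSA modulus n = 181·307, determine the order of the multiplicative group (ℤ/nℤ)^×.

55080

φ(181) = 181 − 1 = 180.
φ(307) = 307 − 1 = 306.
φ(55567) = 180 × 306 = 55080.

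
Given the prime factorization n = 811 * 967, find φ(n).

782460

φ(811) = 811 − 1 = 810.
φ(967) = 967 − 1 = 966.
Multiply: 810 · 966 = 782460.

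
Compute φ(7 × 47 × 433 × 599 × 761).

54188559360

φ(64937456423) = 64937456423 · (1 − 1/7) · (1 − 1/47) · (1 − 1/433) · (1 − 1/599) · (1 − 1/761)
       = 64937456423 · 54188559360/64937456423 = 54188559360.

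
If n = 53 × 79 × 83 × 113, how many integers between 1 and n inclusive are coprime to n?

φ(53) = 53 − 1 = 52.
φ(79) = 79 − 1 = 78.
φ(83) = 83 − 1 = 82.
φ(113) = 113 − 1 = 112.
φ(39269873) = 52 × 78 × 82 × 112 = 37250304.

37250304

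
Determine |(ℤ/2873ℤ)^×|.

Factor 2873: 2873 = 13**2 · 17.
φ(2873) = 2873 · (1 − 1/13) · (1 − 1/17)
       = 2873 · 192/221 = 2496.

2496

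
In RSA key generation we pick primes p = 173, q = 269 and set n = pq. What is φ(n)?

φ(46537) = 46537 · (1 − 1/173) · (1 − 1/269)
       = 46537 · 46096/46537 = 46096.

46096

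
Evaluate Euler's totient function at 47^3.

φ(103823) = 103823 · (1 − 1/47)
       = 103823 · 46/47 = 101614.

101614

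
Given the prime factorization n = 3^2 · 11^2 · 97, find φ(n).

φ(3^2) = 3^1·(3−1) = 3·2 = 6.
φ(11^2) = 11^2 − 11^1 = 121 − 11 = 110.
φ(97) = 97 − 1 = 96.
φ(105633) = 6 × 110 × 96 = 63360.

63360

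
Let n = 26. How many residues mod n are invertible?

12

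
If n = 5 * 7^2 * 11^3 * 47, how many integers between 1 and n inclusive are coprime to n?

φ(15326465) = 15326465 · (1 − 1/5) · (1 − 1/7) · (1 − 1/11) · (1 − 1/47)
       = 15326465 · 11040/18095 = 9350880.

9350880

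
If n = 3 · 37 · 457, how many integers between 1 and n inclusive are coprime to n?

φ(3) = 3 − 1 = 2.
φ(37) = 37 − 1 = 36.
φ(457) = 457 − 1 = 456.
Multiply: 2 · 36 · 456 = 32832.

32832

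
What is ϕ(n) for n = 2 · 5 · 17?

64

φ(170) = 170 · (1 − 1/2) · (1 − 1/5) · (1 − 1/17)
       = 170 · 64/170 = 64.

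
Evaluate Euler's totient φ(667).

616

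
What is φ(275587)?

First factor: 275587 = 13 · 17 · 29 · 43.
φ(13) = 13 − 1 = 12.
φ(17) = 17 − 1 = 16.
φ(29) = 29 − 1 = 28.
φ(43) = 43 − 1 = 42.
Since φ is multiplicative, φ(275587) = 12 · 16 · 28 · 42 = 225792.

225792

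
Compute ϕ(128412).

40320

First factor: 128412 = 2^2 * 3^3 * 29 * 41.
φ(2^2) = 2^1·(2−1) = 2·1 = 2.
φ(3^3) = 3^2·(3−1) = 9·2 = 18.
φ(29) = 29 − 1 = 28.
φ(41) = 41 − 1 = 40.
Multiply: 2 · 18 · 28 · 40 = 40320.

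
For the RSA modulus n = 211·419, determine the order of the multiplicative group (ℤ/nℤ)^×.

φ(pq) = (p−1)(q−1) = 210 · 418 = 87780.

87780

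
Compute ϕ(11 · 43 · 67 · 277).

7650720

φ(11) = 11 − 1 = 10.
φ(43) = 43 − 1 = 42.
φ(67) = 67 − 1 = 66.
φ(277) = 277 − 1 = 276.
φ(8778407) = 10 × 42 × 66 × 276 = 7650720.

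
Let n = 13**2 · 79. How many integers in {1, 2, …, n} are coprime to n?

12168

φ(13^2) = 13^2 − 13^1 = 169 − 13 = 156.
φ(79) = 79 − 1 = 78.
φ(13351) = 156 × 78 = 12168.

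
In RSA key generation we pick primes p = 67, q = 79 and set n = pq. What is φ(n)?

φ(n) = (p − 1)(q − 1) = (67−1)(79−1) = 66·78 = 5148.

5148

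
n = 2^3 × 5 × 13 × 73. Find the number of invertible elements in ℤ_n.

13824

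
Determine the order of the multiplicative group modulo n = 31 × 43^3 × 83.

φ(31) = 31 − 1 = 30.
φ(43^3) = 43^2·(43−1) = 1849·42 = 77658.
φ(83) = 83 − 1 = 82.
Multiply: 30 · 77658 · 82 = 191038680.

191038680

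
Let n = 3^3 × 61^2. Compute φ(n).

φ(3^3) = 3^3 − 3^2 = 27 − 9 = 18.
φ(61^2) = 61^1·(61−1) = 61·60 = 3660.
Multiply: 18 · 3660 = 65880.

65880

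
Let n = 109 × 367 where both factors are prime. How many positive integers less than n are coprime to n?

39528

φ(109) = 109 − 1 = 108.
φ(367) = 367 − 1 = 366.
Multiply: 108 · 366 = 39528.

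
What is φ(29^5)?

φ(20511149) = 20511149 · (1 − 1/29)
       = 20511149 · 28/29 = 19803868.

19803868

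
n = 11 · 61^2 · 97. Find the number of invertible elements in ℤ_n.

3513600

φ(3970307) = 3970307 · (1 − 1/11) · (1 − 1/61) · (1 − 1/97)
       = 3970307 · 57600/65087 = 3513600.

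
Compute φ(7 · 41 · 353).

φ(7) = 7 − 1 = 6.
φ(41) = 41 − 1 = 40.
φ(353) = 353 − 1 = 352.
Multiply: 6 · 40 · 352 = 84480.

84480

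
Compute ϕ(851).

851 = 23 × 37.
φ(851) = 851 · (1 − 1/23) · (1 − 1/37)
       = 851 · 792/851 = 792.

792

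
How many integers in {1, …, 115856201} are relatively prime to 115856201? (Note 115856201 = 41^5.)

φ(115856201) = 115856201 · (1 − 1/41)
       = 115856201 · 40/41 = 113030440.

113030440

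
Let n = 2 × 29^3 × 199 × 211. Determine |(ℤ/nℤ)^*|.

φ(2048139442) = 2048139442 · (1 − 1/2) · (1 − 1/29) · (1 − 1/199) · (1 − 1/211)
       = 2048139442 · 1164240/2435362 = 979125840.

979125840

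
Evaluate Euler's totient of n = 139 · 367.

50508

φ(139) = 139 − 1 = 138.
φ(367) = 367 − 1 = 366.
Since φ is multiplicative, φ(51013) = 138 · 366 = 50508.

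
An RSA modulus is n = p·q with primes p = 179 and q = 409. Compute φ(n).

72624

For distinct primes, φ(pq) = (p−1)(q−1) = 178 × 408 = 72624.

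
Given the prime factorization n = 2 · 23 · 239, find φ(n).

5236

φ(2) = 2 − 1 = 1.
φ(23) = 23 − 1 = 22.
φ(239) = 239 − 1 = 238.
Multiply: 1 · 22 · 238 = 5236.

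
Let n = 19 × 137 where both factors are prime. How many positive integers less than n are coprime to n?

φ(n) = (p − 1)(q − 1) = (19−1)(137−1) = 18·136 = 2448.

2448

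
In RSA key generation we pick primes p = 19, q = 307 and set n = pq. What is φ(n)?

5508

φ(5833) = 5833 · (1 − 1/19) · (1 − 1/307)
       = 5833 · 5508/5833 = 5508.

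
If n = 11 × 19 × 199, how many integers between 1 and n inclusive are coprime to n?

35640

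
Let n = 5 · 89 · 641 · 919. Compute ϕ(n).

206807040

φ(262140155) = 262140155 · (1 − 1/5) · (1 − 1/89) · (1 − 1/641) · (1 − 1/919)
       = 262140155 · 206807040/262140155 = 206807040.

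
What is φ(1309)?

960

1309 = 7 * 11 * 17.
φ(1309) = 1309 · (1 − 1/7) · (1 − 1/11) · (1 − 1/17)
       = 1309 · 960/1309 = 960.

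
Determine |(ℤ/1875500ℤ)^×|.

660000

Prime factorization: 1875500 = 2^2 · 5^3 · 11^2 · 31.
φ(2^2) = 2^2 − 2^1 = 4 − 2 = 2.
φ(5^3) = 5^3 − 5^2 = 125 − 25 = 100.
φ(11^2) = 11^2 − 11^1 = 121 − 11 = 110.
φ(31) = 31 − 1 = 30.
Since φ is multiplicative, φ(1875500) = 2 · 100 · 110 · 30 = 660000.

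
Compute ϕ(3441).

2160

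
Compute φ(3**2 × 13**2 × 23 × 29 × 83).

47279232

φ(3^2) = 3^1·(3−1) = 3·2 = 6.
φ(13^2) = 13^1·(13−1) = 13·12 = 156.
φ(23) = 23 − 1 = 22.
φ(29) = 29 − 1 = 28.
φ(83) = 83 − 1 = 82.
Multiply: 6 · 156 · 22 · 28 · 82 = 47279232.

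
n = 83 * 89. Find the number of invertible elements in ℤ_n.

7216

φ(83) = 83 − 1 = 82.
φ(89) = 89 − 1 = 88.
Since φ is multiplicative, φ(7387) = 82 · 88 = 7216.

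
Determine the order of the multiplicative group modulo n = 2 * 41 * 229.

φ(18778) = 18778 · (1 − 1/2) · (1 − 1/41) · (1 − 1/229)
       = 18778 · 9120/18778 = 9120.

9120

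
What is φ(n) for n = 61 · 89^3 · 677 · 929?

26236663664640

φ(27046074352697) = 27046074352697 · (1 − 1/61) · (1 − 1/89) · (1 − 1/677) · (1 − 1/929)
       = 27046074352697 · 3312291840/3414477257 = 26236663664640.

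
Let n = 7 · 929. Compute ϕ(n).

5568

φ(7) = 7 − 1 = 6.
φ(929) = 929 − 1 = 928.
φ(6503) = 6 × 928 = 5568.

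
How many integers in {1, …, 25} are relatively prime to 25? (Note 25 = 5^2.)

20

φ(25) = 25 · (1 − 1/5)
       = 25 · 4/5 = 20.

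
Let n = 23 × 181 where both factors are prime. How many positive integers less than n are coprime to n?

3960

φ(4163) = 4163 · (1 − 1/23) · (1 − 1/181)
       = 4163 · 3960/4163 = 3960.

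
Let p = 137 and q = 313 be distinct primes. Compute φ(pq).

42432

φ(42881) = 42881 · (1 − 1/137) · (1 − 1/313)
       = 42881 · 42432/42881 = 42432.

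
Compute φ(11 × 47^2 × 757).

φ(11) = 11 − 1 = 10.
φ(47^2) = 47^2 − 47^1 = 2209 − 47 = 2162.
φ(757) = 757 − 1 = 756.
φ(18394343) = 10 × 2162 × 756 = 16344720.

16344720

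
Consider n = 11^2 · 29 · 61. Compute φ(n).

φ(11^2) = 11^2 − 11^1 = 121 − 11 = 110.
φ(29) = 29 − 1 = 28.
φ(61) = 61 − 1 = 60.
Since φ is multiplicative, φ(214049) = 110 · 28 · 60 = 184800.

184800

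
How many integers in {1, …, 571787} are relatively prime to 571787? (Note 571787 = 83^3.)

φ(83^3) = 83^3 − 83^2 = 571787 − 6889 = 564898.

564898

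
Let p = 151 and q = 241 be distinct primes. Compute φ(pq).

φ(n) = (p − 1)(q − 1) = (151−1)(241−1) = 150·240 = 36000.

36000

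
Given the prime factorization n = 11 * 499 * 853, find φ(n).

φ(11) = 11 − 1 = 10.
φ(499) = 499 − 1 = 498.
φ(853) = 853 − 1 = 852.
φ(4682117) = 10 × 498 × 852 = 4242960.

4242960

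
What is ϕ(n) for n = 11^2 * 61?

φ(7381) = 7381 · (1 − 1/11) · (1 − 1/61)
       = 7381 · 600/671 = 6600.

6600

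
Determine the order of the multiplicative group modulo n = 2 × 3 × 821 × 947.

1551440

φ(2) = 2 − 1 = 1.
φ(3) = 3 − 1 = 2.
φ(821) = 821 − 1 = 820.
φ(947) = 947 − 1 = 946.
Since φ is multiplicative, φ(4664922) = 1 · 2 · 820 · 946 = 1551440.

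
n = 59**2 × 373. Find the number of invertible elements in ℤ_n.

1272984

φ(1298413) = 1298413 · (1 − 1/59) · (1 − 1/373)
       = 1298413 · 21576/22007 = 1272984.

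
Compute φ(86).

42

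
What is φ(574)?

240

574 = 2 * 7 * 41.
φ(2) = 2 − 1 = 1.
φ(7) = 7 − 1 = 6.
φ(41) = 41 − 1 = 40.
φ(574) = 1 × 6 × 40 = 240.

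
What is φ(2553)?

1584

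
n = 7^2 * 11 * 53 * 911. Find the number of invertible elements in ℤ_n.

19874400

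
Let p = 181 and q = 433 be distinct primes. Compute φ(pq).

φ(181) = 181 − 1 = 180.
φ(433) = 433 − 1 = 432.
Multiply: 180 · 432 = 77760.

77760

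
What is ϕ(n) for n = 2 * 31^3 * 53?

1499160

φ(2) = 2 − 1 = 1.
φ(31^3) = 31^2·(31−1) = 961·30 = 28830.
φ(53) = 53 − 1 = 52.
Multiply: 1 · 28830 · 52 = 1499160.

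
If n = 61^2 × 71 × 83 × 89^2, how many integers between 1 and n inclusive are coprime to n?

164537788800

φ(173690523613) = 173690523613 · (1 − 1/61) · (1 − 1/71) · (1 − 1/83) · (1 − 1/89)
       = 173690523613 · 30307200/31993097 = 164537788800.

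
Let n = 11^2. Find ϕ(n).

110

φ(121) = 121 · (1 − 1/11)
       = 121 · 10/11 = 110.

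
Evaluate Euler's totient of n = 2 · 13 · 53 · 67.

φ(92326) = 92326 · (1 − 1/2) · (1 − 1/13) · (1 − 1/53) · (1 − 1/67)
       = 92326 · 41184/92326 = 41184.

41184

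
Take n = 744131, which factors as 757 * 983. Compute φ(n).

742392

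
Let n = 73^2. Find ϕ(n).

φ(5329) = 5329 · (1 − 1/73)
       = 5329 · 72/73 = 5256.

5256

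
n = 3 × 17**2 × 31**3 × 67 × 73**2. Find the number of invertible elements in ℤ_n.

5440550353920

φ(3) = 3 − 1 = 2.
φ(17^2) = 17^1·(17−1) = 17·16 = 272.
φ(31^3) = 31^3 − 31^2 = 29791 − 961 = 28830.
φ(67) = 67 − 1 = 66.
φ(73^2) = 73^1·(73−1) = 73·72 = 5256.
φ(9221991167271) = 2 × 272 × 28830 × 66 × 5256 = 5440550353920.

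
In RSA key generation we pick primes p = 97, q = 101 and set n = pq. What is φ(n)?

9600

φ(pq) = (p−1)(q−1) = 96 · 100 = 9600.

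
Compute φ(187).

160

Prime factorization: 187 = 11 · 17.
φ(11) = 11 − 1 = 10.
φ(17) = 17 − 1 = 16.
Multiply: 10 · 16 = 160.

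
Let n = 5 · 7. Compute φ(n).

24

φ(35) = 35 · (1 − 1/5) · (1 − 1/7)
       = 35 · 24/35 = 24.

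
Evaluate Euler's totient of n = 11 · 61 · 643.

385200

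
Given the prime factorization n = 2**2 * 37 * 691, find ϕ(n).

φ(102268) = 102268 · (1 − 1/2) · (1 − 1/37) · (1 − 1/691)
       = 102268 · 24840/51134 = 49680.

49680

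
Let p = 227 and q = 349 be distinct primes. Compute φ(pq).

78648

For distinct primes, φ(pq) = (p−1)(q−1) = 226 × 348 = 78648.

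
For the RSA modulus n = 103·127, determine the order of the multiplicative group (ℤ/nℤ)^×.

12852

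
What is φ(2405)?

First factor: 2405 = 5 * 13 * 37.
φ(5) = 5 − 1 = 4.
φ(13) = 13 − 1 = 12.
φ(37) = 37 − 1 = 36.
Multiply: 4 · 12 · 36 = 1728.

1728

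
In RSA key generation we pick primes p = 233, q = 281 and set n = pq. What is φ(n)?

φ(n) = (p − 1)(q − 1) = (233−1)(281−1) = 232·280 = 64960.

64960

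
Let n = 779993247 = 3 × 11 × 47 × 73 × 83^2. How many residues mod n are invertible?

450829440

φ(3) = 3 − 1 = 2.
φ(11) = 11 − 1 = 10.
φ(47) = 47 − 1 = 46.
φ(73) = 73 − 1 = 72.
φ(83^2) = 83^1·(83−1) = 83·82 = 6806.
φ(779993247) = 2 × 10 × 46 × 72 × 6806 = 450829440.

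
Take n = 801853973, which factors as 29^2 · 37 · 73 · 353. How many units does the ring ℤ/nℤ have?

740855808

φ(801853973) = 801853973 · (1 − 1/29) · (1 − 1/37) · (1 − 1/73) · (1 − 1/353)
       = 801853973 · 25546752/27650137 = 740855808.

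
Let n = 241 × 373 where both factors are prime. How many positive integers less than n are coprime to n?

89280

φ(pq) = (p−1)(q−1) = 240 · 372 = 89280.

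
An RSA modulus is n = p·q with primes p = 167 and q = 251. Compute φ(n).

41500

For distinct primes, φ(pq) = (p−1)(q−1) = 166 × 250 = 41500.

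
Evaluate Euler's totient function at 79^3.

486798

φ(79^3) = 79^3 − 79^2 = 493039 − 6241 = 486798.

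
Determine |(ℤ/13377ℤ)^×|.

7056

First factor: 13377 = 3 * 7**3 * 13.
φ(3) = 3 − 1 = 2.
φ(7^3) = 7^2·(7−1) = 49·6 = 294.
φ(13) = 13 − 1 = 12.
Multiply: 2 · 294 · 12 = 7056.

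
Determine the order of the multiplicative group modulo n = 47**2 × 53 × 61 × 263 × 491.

φ(47^2) = 47^1·(47−1) = 47·46 = 2162.
φ(53) = 53 − 1 = 52.
φ(61) = 61 − 1 = 60.
φ(263) = 263 − 1 = 262.
φ(491) = 491 − 1 = 490.
φ(922228758701) = 2162 × 52 × 60 × 262 × 490 = 865979587200.

865979587200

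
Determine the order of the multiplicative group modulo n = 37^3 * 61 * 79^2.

18221280480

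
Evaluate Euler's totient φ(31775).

Factor 31775: 31775 = 5**2 * 31 * 41.
φ(5^2) = 5^1·(5−1) = 5·4 = 20.
φ(31) = 31 − 1 = 30.
φ(41) = 41 − 1 = 40.
φ(31775) = 20 × 30 × 40 = 24000.

24000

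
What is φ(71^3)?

φ(71^3) = 71^2·(71−1) = 5041·70 = 352870.

352870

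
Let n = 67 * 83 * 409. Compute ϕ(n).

2208096

φ(2274449) = 2274449 · (1 − 1/67) · (1 − 1/83) · (1 − 1/409)
       = 2274449 · 2208096/2274449 = 2208096.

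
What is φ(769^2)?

590592

φ(769^2) = 769^2 − 769^1 = 591361 − 769 = 590592.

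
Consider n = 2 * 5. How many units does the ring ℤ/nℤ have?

φ(10) = 10 · (1 − 1/2) · (1 − 1/5)
       = 10 · 4/10 = 4.

4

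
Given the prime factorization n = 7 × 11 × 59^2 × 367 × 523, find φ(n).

39226796640

φ(7) = 7 − 1 = 6.
φ(11) = 11 − 1 = 10.
φ(59^2) = 59^2 − 59^1 = 3481 − 59 = 3422.
φ(367) = 367 − 1 = 366.
φ(523) = 523 − 1 = 522.
φ(51447289817) = 6 × 10 × 3422 × 366 × 522 = 39226796640.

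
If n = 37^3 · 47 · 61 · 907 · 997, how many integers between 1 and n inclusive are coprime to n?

φ(37^3) = 37^2·(37−1) = 1369·36 = 49284.
φ(47) = 47 − 1 = 46.
φ(61) = 61 − 1 = 60.
φ(907) = 907 − 1 = 906.
φ(997) = 997 − 1 = 996.
Since φ is multiplicative, φ(131321341484129) = 49284 · 46 · 60 · 906 · 996 = 122744648643840.

122744648643840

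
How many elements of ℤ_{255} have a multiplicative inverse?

First factor: 255 = 3 * 5 * 17.
φ(3) = 3 − 1 = 2.
φ(5) = 5 − 1 = 4.
φ(17) = 17 − 1 = 16.
Since φ is multiplicative, φ(255) = 2 · 4 · 16 = 128.

128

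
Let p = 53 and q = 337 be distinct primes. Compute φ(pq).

17472

For distinct primes, φ(pq) = (p−1)(q−1) = 52 × 336 = 17472.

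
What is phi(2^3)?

φ(2^3) = 2^3 − 2^2 = 8 − 4 = 4.

4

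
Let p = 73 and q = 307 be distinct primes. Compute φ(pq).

22032

For distinct primes, φ(pq) = (p−1)(q−1) = 72 × 306 = 22032.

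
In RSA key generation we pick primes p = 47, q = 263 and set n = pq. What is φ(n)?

12052

φ(pq) = (p−1)(q−1) = 46 · 262 = 12052.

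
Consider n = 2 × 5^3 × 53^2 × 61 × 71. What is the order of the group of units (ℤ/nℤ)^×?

1157520000

φ(3041444750) = 3041444750 · (1 − 1/2) · (1 − 1/5) · (1 − 1/53) · (1 − 1/61) · (1 − 1/71)
       = 3041444750 · 873600/2295430 = 1157520000.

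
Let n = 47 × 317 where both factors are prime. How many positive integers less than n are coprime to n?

14536

φ(14899) = 14899 · (1 − 1/47) · (1 − 1/317)
       = 14899 · 14536/14899 = 14536.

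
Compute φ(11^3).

φ(1331) = 1331 · (1 − 1/11)
       = 1331 · 10/11 = 1210.

1210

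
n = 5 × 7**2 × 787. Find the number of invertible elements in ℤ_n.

132048

φ(5) = 5 − 1 = 4.
φ(7^2) = 7^1·(7−1) = 7·6 = 42.
φ(787) = 787 − 1 = 786.
Multiply: 4 · 42 · 786 = 132048.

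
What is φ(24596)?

24596 = 2**2 · 11 · 13 · 43.
φ(24596) = 24596 · (1 − 1/2) · (1 − 1/11) · (1 − 1/13) · (1 − 1/43)
       = 24596 · 5040/12298 = 10080.

10080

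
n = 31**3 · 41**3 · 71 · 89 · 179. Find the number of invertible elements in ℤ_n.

2125558497216000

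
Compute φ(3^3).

18

φ(27) = 27 · (1 − 1/3)
       = 27 · 2/3 = 18.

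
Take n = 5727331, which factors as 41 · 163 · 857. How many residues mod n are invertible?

φ(5727331) = 5727331 · (1 − 1/41) · (1 − 1/163) · (1 − 1/857)
       = 5727331 · 5546880/5727331 = 5546880.

5546880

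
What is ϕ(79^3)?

φ(79^3) = 79^2·(79−1) = 6241·78 = 486798.

486798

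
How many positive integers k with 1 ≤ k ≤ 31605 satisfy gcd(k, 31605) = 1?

Prime factorization: 31605 = 3 * 5 * 7^2 * 43.
φ(3) = 3 − 1 = 2.
φ(5) = 5 − 1 = 4.
φ(7^2) = 7^2 − 7^1 = 49 − 7 = 42.
φ(43) = 43 − 1 = 42.
φ(31605) = 2 × 4 × 42 × 42 = 14112.

14112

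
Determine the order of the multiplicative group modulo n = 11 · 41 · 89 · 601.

21120000

φ(24123539) = 24123539 · (1 − 1/11) · (1 − 1/41) · (1 − 1/89) · (1 − 1/601)
       = 24123539 · 21120000/24123539 = 21120000.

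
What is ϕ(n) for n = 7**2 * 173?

7224

φ(8477) = 8477 · (1 − 1/7) · (1 − 1/173)
       = 8477 · 1032/1211 = 7224.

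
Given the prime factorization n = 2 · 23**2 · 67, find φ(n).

φ(70886) = 70886 · (1 − 1/2) · (1 − 1/23) · (1 − 1/67)
       = 70886 · 1452/3082 = 33396.

33396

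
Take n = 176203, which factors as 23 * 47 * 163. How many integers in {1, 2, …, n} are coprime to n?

φ(176203) = 176203 · (1 − 1/23) · (1 − 1/47) · (1 − 1/163)
       = 176203 · 163944/176203 = 163944.

163944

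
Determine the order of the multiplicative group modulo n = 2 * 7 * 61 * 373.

φ(318542) = 318542 · (1 − 1/2) · (1 − 1/7) · (1 − 1/61) · (1 − 1/373)
       = 318542 · 133920/318542 = 133920.

133920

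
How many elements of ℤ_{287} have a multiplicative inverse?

287 = 7 * 41.
φ(287) = 287 · (1 − 1/7) · (1 − 1/41)
       = 287 · 240/287 = 240.

240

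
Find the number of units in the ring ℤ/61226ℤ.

Factor 61226: 61226 = 2 * 11^3 * 23.
φ(2) = 2 − 1 = 1.
φ(11^3) = 11^3 − 11^2 = 1331 − 121 = 1210.
φ(23) = 23 − 1 = 22.
φ(61226) = 1 × 1210 × 22 = 26620.

26620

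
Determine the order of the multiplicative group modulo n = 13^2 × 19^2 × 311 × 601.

φ(13^2) = 13^2 − 13^1 = 169 − 13 = 156.
φ(19^2) = 19^1·(19−1) = 19·18 = 342.
φ(311) = 311 − 1 = 310.
φ(601) = 601 − 1 = 600.
Multiply: 156 · 342 · 310 · 600 = 9923472000.

9923472000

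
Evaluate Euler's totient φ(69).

44

69 = 3 · 23.
φ(3) = 3 − 1 = 2.
φ(23) = 23 − 1 = 22.
φ(69) = 2 × 22 = 44.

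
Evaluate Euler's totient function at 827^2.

φ(683929) = 683929 · (1 − 1/827)
       = 683929 · 826/827 = 683102.

683102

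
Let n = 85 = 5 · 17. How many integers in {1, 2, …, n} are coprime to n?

64

φ(85) = 85 · (1 − 1/5) · (1 − 1/17)
       = 85 · 64/85 = 64.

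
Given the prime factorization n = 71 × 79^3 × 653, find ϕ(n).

22217460720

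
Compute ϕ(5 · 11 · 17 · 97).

61440

φ(5) = 5 − 1 = 4.
φ(11) = 11 − 1 = 10.
φ(17) = 17 − 1 = 16.
φ(97) = 97 − 1 = 96.
Multiply: 4 · 10 · 16 · 96 = 61440.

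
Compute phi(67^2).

φ(67^2) = 67^1·(67−1) = 67·66 = 4422.

4422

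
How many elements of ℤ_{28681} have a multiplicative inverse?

Prime factorization: 28681 = 23 * 29 * 43.
φ(23) = 23 − 1 = 22.
φ(29) = 29 − 1 = 28.
φ(43) = 43 − 1 = 42.
φ(28681) = 22 × 28 × 42 = 25872.

25872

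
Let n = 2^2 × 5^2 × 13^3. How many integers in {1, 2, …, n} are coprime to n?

φ(219700) = 219700 · (1 − 1/2) · (1 − 1/5) · (1 − 1/13)
       = 219700 · 48/130 = 81120.

81120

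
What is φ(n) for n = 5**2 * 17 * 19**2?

109440

φ(5^2) = 5^2 − 5^1 = 25 − 5 = 20.
φ(17) = 17 − 1 = 16.
φ(19^2) = 19^1·(19−1) = 19·18 = 342.
Since φ is multiplicative, φ(153425) = 20 · 16 · 342 = 109440.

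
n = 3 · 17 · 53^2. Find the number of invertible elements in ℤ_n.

φ(143259) = 143259 · (1 − 1/3) · (1 − 1/17) · (1 − 1/53)
       = 143259 · 1664/2703 = 88192.

88192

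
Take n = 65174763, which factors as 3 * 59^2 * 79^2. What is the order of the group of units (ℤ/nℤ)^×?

42172728

φ(65174763) = 65174763 · (1 − 1/3) · (1 − 1/59) · (1 − 1/79)
       = 65174763 · 9048/13983 = 42172728.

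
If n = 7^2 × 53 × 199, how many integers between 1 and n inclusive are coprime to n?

432432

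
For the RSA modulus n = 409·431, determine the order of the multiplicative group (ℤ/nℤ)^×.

175440

φ(n) = (p − 1)(q − 1) = (409−1)(431−1) = 408·430 = 175440.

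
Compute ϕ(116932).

52800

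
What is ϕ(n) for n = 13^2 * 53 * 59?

470496

φ(528463) = 528463 · (1 − 1/13) · (1 − 1/53) · (1 − 1/59)
       = 528463 · 36192/40651 = 470496.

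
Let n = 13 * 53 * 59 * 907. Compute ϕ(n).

φ(36870457) = 36870457 · (1 − 1/13) · (1 − 1/53) · (1 − 1/59) · (1 − 1/907)
       = 36870457 · 32789952/36870457 = 32789952.

32789952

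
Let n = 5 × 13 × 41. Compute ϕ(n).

φ(5) = 5 − 1 = 4.
φ(13) = 13 − 1 = 12.
φ(41) = 41 − 1 = 40.
Multiply: 4 · 12 · 40 = 1920.

1920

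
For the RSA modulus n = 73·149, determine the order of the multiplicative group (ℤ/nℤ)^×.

For distinct primes, φ(pq) = (p−1)(q−1) = 72 × 148 = 10656.

10656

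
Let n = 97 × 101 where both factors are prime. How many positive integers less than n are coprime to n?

φ(n) = (p − 1)(q − 1) = (97−1)(101−1) = 96·100 = 9600.

9600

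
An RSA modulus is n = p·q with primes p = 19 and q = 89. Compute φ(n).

φ(19) = 19 − 1 = 18.
φ(89) = 89 − 1 = 88.
Multiply: 18 · 88 = 1584.

1584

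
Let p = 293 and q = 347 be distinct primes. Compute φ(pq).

φ(pq) = (p−1)(q−1) = 292 · 346 = 101032.

101032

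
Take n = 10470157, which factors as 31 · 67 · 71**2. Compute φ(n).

9840600

φ(31) = 31 − 1 = 30.
φ(67) = 67 − 1 = 66.
φ(71^2) = 71^2 − 71^1 = 5041 − 71 = 4970.
Multiply: 30 · 66 · 4970 = 9840600.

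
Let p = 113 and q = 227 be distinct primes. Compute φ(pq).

φ(25651) = 25651 · (1 − 1/113) · (1 − 1/227)
       = 25651 · 25312/25651 = 25312.

25312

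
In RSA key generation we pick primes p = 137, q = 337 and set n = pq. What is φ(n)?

45696

φ(137) = 137 − 1 = 136.
φ(337) = 337 − 1 = 336.
Since φ is multiplicative, φ(46169) = 136 · 336 = 45696.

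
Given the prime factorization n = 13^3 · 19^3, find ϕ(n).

13177944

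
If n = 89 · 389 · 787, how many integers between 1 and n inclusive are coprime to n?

26837184

φ(27246727) = 27246727 · (1 − 1/89) · (1 − 1/389) · (1 − 1/787)
       = 27246727 · 26837184/27246727 = 26837184.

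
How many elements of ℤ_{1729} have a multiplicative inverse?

1296

1729 = 7 * 13 * 19.
φ(1729) = 1729 · (1 − 1/7) · (1 − 1/13) · (1 − 1/19)
       = 1729 · 1296/1729 = 1296.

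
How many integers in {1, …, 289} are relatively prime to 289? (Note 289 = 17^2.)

φ(289) = 289 · (1 − 1/17)
       = 289 · 16/17 = 272.

272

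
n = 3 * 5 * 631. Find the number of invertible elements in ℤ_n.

5040

φ(9465) = 9465 · (1 − 1/3) · (1 − 1/5) · (1 − 1/631)
       = 9465 · 5040/9465 = 5040.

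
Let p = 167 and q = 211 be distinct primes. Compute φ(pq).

φ(167) = 167 − 1 = 166.
φ(211) = 211 − 1 = 210.
Multiply: 166 · 210 = 34860.

34860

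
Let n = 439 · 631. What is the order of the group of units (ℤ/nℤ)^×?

φ(439) = 439 − 1 = 438.
φ(631) = 631 − 1 = 630.
φ(277009) = 438 × 630 = 275940.

275940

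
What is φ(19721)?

17280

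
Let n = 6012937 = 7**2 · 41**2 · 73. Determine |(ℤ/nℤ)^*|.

φ(7^2) = 7^1·(7−1) = 7·6 = 42.
φ(41^2) = 41^2 − 41^1 = 1681 − 41 = 1640.
φ(73) = 73 − 1 = 72.
Multiply: 42 · 1640 · 72 = 4959360.

4959360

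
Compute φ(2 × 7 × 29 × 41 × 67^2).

φ(2) = 2 − 1 = 1.
φ(7) = 7 − 1 = 6.
φ(29) = 29 − 1 = 28.
φ(41) = 41 − 1 = 40.
φ(67^2) = 67^1·(67−1) = 67·66 = 4422.
φ(74723894) = 1 × 6 × 28 × 40 × 4422 = 29715840.

29715840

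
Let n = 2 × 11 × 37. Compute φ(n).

φ(814) = 814 · (1 − 1/2) · (1 − 1/11) · (1 − 1/37)
       = 814 · 360/814 = 360.

360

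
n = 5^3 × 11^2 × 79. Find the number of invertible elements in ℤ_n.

858000

φ(5^3) = 5^3 − 5^2 = 125 − 25 = 100.
φ(11^2) = 11^2 − 11^1 = 121 − 11 = 110.
φ(79) = 79 − 1 = 78.
φ(1194875) = 100 × 110 × 78 = 858000.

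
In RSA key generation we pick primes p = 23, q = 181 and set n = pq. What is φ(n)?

3960

φ(4163) = 4163 · (1 − 1/23) · (1 − 1/181)
       = 4163 · 3960/4163 = 3960.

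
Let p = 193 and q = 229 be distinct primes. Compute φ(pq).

φ(pq) = (p−1)(q−1) = 192 · 228 = 43776.

43776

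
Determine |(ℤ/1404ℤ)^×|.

Prime factorization: 1404 = 2^2 * 3^3 * 13.
φ(1404) = 1404 · (1 − 1/2) · (1 − 1/3) · (1 − 1/13)
       = 1404 · 24/78 = 432.

432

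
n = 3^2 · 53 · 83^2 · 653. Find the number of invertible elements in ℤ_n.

φ(2145792609) = 2145792609 · (1 − 1/3) · (1 − 1/53) · (1 − 1/83) · (1 − 1/653)
       = 2145792609 · 5560256/8617641 = 1384503744.

1384503744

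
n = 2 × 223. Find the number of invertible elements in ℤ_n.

φ(446) = 446 · (1 − 1/2) · (1 − 1/223)
       = 446 · 222/446 = 222.

222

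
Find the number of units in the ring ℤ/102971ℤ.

87120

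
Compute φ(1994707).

First factor: 1994707 = 11 · 13^2 · 29 · 37.
φ(1994707) = 1994707 · (1 − 1/11) · (1 − 1/13) · (1 − 1/29) · (1 − 1/37)
       = 1994707 · 120960/153439 = 1572480.

1572480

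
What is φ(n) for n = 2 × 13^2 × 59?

9048

φ(19942) = 19942 · (1 − 1/2) · (1 − 1/13) · (1 − 1/59)
       = 19942 · 696/1534 = 9048.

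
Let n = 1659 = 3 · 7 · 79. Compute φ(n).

φ(1659) = 1659 · (1 − 1/3) · (1 − 1/7) · (1 − 1/79)
       = 1659 · 936/1659 = 936.

936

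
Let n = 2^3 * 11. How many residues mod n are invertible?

φ(2^3) = 2^2·(2−1) = 4·1 = 4.
φ(11) = 11 − 1 = 10.
φ(88) = 4 × 10 = 40.

40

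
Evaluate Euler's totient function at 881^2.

φ(881^2) = 881^2 − 881^1 = 776161 − 881 = 775280.

775280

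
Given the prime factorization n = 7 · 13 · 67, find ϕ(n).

4752

φ(6097) = 6097 · (1 − 1/7) · (1 − 1/13) · (1 − 1/67)
       = 6097 · 4752/6097 = 4752.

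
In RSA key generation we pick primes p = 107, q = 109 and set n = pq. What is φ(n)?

φ(107) = 107 − 1 = 106.
φ(109) = 109 − 1 = 108.
Since φ is multiplicative, φ(11663) = 106 · 108 = 11448.

11448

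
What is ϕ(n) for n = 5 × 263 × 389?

φ(511535) = 511535 · (1 − 1/5) · (1 − 1/263) · (1 − 1/389)
       = 511535 · 406624/511535 = 406624.

406624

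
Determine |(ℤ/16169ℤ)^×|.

Factor 16169: 16169 = 19 · 23 · 37.
φ(16169) = 16169 · (1 − 1/19) · (1 − 1/23) · (1 − 1/37)
       = 16169 · 14256/16169 = 14256.

14256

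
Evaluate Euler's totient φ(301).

252

301 = 7 · 43.
φ(301) = 301 · (1 − 1/7) · (1 − 1/43)
       = 301 · 252/301 = 252.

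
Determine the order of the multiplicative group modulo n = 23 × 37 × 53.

41184

φ(45103) = 45103 · (1 − 1/23) · (1 − 1/37) · (1 − 1/53)
       = 45103 · 41184/45103 = 41184.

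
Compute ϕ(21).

First factor: 21 = 3 · 7.
φ(3) = 3 − 1 = 2.
φ(7) = 7 − 1 = 6.
Since φ is multiplicative, φ(21) = 2 · 6 = 12.

12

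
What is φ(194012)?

74880

Prime factorization: 194012 = 2**2 · 7 · 13**2 · 41.
φ(194012) = 194012 · (1 − 1/2) · (1 − 1/7) · (1 − 1/13) · (1 − 1/41)
       = 194012 · 2880/7462 = 74880.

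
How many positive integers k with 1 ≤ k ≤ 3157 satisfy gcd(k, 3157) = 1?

2400

Prime factorization: 3157 = 7 · 11 · 41.
φ(7) = 7 − 1 = 6.
φ(11) = 11 − 1 = 10.
φ(41) = 41 − 1 = 40.
Since φ is multiplicative, φ(3157) = 6 · 10 · 40 = 2400.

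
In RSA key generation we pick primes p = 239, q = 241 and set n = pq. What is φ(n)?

φ(n) = (p − 1)(q − 1) = (239−1)(241−1) = 238·240 = 57120.

57120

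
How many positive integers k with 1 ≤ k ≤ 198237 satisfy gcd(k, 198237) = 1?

109824

Factor 198237: 198237 = 3 · 13^2 · 17 · 23.
φ(198237) = 198237 · (1 − 1/3) · (1 − 1/13) · (1 − 1/17) · (1 − 1/23)
       = 198237 · 8448/15249 = 109824.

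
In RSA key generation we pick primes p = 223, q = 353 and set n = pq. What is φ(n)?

78144

φ(n) = (p − 1)(q − 1) = (223−1)(353−1) = 222·352 = 78144.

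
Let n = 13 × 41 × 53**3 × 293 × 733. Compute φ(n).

φ(17042229632129) = 17042229632129 · (1 − 1/13) · (1 − 1/41) · (1 − 1/53) · (1 − 1/293) · (1 − 1/733)
       = 17042229632129 · 5335050240/6067009481 = 14986156124160.

14986156124160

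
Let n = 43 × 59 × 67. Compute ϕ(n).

160776

φ(43) = 43 − 1 = 42.
φ(59) = 59 − 1 = 58.
φ(67) = 67 − 1 = 66.
Since φ is multiplicative, φ(169979) = 42 · 58 · 66 = 160776.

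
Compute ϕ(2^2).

φ(4) = 4 · (1 − 1/2)
       = 4 · 1/2 = 2.

2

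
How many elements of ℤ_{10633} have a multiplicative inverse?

8820

Prime factorization: 10633 = 7^3 × 31.
φ(10633) = 10633 · (1 − 1/7) · (1 − 1/31)
       = 10633 · 180/217 = 8820.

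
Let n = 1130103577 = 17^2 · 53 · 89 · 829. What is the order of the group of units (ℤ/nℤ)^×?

φ(1130103577) = 1130103577 · (1 − 1/17) · (1 − 1/53) · (1 − 1/89) · (1 − 1/829)
       = 1130103577 · 60622848/66476681 = 1030588416.

1030588416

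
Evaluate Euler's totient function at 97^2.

φ(9409) = 9409 · (1 − 1/97)
       = 9409 · 96/97 = 9312.

9312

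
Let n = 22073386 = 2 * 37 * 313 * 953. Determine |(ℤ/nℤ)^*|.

10692864

φ(22073386) = 22073386 · (1 − 1/2) · (1 − 1/37) · (1 − 1/313) · (1 − 1/953)
       = 22073386 · 10692864/22073386 = 10692864.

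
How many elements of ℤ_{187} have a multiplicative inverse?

Factor 187: 187 = 11 · 17.
φ(11) = 11 − 1 = 10.
φ(17) = 17 − 1 = 16.
Since φ is multiplicative, φ(187) = 10 · 16 = 160.

160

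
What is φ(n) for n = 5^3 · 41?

φ(5125) = 5125 · (1 − 1/5) · (1 − 1/41)
       = 5125 · 160/205 = 4000.

4000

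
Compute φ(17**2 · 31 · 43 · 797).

272805120

φ(307033889) = 307033889 · (1 − 1/17) · (1 − 1/31) · (1 − 1/43) · (1 − 1/797)
       = 307033889 · 16047360/18060817 = 272805120.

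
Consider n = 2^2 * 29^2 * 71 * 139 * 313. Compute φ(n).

φ(10391385908) = 10391385908 · (1 − 1/2) · (1 − 1/29) · (1 − 1/71) · (1 − 1/139) · (1 − 1/313)
       = 10391385908 · 84389760/179161826 = 4894606080.

4894606080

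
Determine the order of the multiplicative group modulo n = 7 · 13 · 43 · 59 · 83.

14382144

φ(19161961) = 19161961 · (1 − 1/7) · (1 − 1/13) · (1 − 1/43) · (1 − 1/59) · (1 − 1/83)
       = 19161961 · 14382144/19161961 = 14382144.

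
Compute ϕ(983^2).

965306

φ(966289) = 966289 · (1 − 1/983)
       = 966289 · 982/983 = 965306.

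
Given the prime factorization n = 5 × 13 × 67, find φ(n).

φ(5) = 5 − 1 = 4.
φ(13) = 13 − 1 = 12.
φ(67) = 67 − 1 = 66.
Multiply: 4 · 12 · 66 = 3168.

3168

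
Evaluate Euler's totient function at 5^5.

φ(5^5) = 5^4·(5−1) = 625·4 = 2500.

2500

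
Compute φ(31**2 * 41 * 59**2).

127298400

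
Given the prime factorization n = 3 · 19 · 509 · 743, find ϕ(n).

13569696

φ(3) = 3 − 1 = 2.
φ(19) = 19 − 1 = 18.
φ(509) = 509 − 1 = 508.
φ(743) = 743 − 1 = 742.
φ(21556659) = 2 × 18 × 508 × 742 = 13569696.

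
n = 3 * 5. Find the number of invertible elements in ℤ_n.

8

φ(3) = 3 − 1 = 2.
φ(5) = 5 − 1 = 4.
Multiply: 2 · 4 = 8.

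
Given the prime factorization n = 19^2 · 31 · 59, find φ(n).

595080

φ(19^2) = 19^2 − 19^1 = 361 − 19 = 342.
φ(31) = 31 − 1 = 30.
φ(59) = 59 − 1 = 58.
φ(660269) = 342 × 30 × 58 = 595080.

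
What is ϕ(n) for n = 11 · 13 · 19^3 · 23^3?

9074846880

φ(11) = 11 − 1 = 10.
φ(13) = 13 − 1 = 12.
φ(19^3) = 19^3 − 19^2 = 6859 − 361 = 6498.
φ(23^3) = 23^3 − 23^2 = 12167 − 529 = 11638.
Multiply: 10 · 12 · 6498 · 11638 = 9074846880.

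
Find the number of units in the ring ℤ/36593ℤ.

33264

Prime factorization: 36593 = 23 * 37 * 43.
φ(23) = 23 − 1 = 22.
φ(37) = 37 − 1 = 36.
φ(43) = 43 − 1 = 42.
Since φ is multiplicative, φ(36593) = 22 · 36 · 42 = 33264.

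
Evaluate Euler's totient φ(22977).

Prime factorization: 22977 = 3^3 * 23 * 37.
φ(22977) = 22977 · (1 − 1/3) · (1 − 1/23) · (1 − 1/37)
       = 22977 · 1584/2553 = 14256.

14256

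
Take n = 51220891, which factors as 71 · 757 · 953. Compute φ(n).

φ(71) = 71 − 1 = 70.
φ(757) = 757 − 1 = 756.
φ(953) = 953 − 1 = 952.
Multiply: 70 · 756 · 952 = 50379840.

50379840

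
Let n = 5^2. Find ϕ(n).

20

φ(5^2) = 5^2 − 5^1 = 25 − 5 = 20.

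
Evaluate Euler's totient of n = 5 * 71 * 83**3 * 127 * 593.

11798324052480

φ(5) = 5 − 1 = 4.
φ(71) = 71 − 1 = 70.
φ(83^3) = 83^2·(83−1) = 6889·82 = 564898.
φ(127) = 127 − 1 = 126.
φ(593) = 593 − 1 = 592.
φ(15286957018735) = 4 × 70 × 564898 × 126 × 592 = 11798324052480.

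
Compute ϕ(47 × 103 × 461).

φ(47) = 47 − 1 = 46.
φ(103) = 103 − 1 = 102.
φ(461) = 461 − 1 = 460.
φ(2231701) = 46 × 102 × 460 = 2158320.

2158320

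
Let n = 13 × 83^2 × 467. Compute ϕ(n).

38059152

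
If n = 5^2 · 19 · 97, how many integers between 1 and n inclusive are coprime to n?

φ(5^2) = 5^2 − 5^1 = 25 − 5 = 20.
φ(19) = 19 − 1 = 18.
φ(97) = 97 − 1 = 96.
φ(46075) = 20 × 18 × 96 = 34560.

34560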